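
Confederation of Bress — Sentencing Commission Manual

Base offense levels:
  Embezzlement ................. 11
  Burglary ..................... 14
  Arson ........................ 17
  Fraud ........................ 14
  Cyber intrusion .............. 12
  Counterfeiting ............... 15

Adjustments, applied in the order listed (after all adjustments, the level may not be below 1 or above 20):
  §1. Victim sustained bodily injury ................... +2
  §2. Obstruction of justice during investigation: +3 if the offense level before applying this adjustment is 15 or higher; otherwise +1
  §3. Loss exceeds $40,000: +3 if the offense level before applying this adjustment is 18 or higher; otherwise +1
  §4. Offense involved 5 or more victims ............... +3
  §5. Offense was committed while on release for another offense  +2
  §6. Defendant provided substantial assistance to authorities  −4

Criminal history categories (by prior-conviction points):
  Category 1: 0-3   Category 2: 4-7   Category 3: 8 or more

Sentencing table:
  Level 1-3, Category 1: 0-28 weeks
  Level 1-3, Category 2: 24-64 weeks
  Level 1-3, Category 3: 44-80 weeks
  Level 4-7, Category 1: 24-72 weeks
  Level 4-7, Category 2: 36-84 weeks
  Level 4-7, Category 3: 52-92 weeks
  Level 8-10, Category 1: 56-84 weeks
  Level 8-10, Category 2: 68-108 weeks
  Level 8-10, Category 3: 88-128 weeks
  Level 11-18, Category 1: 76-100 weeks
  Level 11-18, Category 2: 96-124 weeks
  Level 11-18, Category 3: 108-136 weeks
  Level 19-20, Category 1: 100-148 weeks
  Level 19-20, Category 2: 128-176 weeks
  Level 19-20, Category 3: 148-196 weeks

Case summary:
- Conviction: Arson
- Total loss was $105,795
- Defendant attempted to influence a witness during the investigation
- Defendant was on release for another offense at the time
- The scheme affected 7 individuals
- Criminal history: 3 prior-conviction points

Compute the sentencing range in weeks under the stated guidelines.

Base offense level for arson: 17.
§2 applies (level before this adjustment is 17 ≥ 15, so +3): 17 + 3 = 20.
§3 applies (level before this adjustment is 20 ≥ 18, so +3): 20 + 3 = 23.
§4 applies: 23 + 3 = 26.
§5 applies: 26 + 2 = 28.
Level 28 exceeds the maximum of 20; capped at 20.
Final offense level: 20.
Criminal history: 3 prior points → Category 1 (0-3).
Level 20 falls in the 19-20 band.
Grid: Level 19-20 × Category 1 = 100-148 weeks.

100-148 weeks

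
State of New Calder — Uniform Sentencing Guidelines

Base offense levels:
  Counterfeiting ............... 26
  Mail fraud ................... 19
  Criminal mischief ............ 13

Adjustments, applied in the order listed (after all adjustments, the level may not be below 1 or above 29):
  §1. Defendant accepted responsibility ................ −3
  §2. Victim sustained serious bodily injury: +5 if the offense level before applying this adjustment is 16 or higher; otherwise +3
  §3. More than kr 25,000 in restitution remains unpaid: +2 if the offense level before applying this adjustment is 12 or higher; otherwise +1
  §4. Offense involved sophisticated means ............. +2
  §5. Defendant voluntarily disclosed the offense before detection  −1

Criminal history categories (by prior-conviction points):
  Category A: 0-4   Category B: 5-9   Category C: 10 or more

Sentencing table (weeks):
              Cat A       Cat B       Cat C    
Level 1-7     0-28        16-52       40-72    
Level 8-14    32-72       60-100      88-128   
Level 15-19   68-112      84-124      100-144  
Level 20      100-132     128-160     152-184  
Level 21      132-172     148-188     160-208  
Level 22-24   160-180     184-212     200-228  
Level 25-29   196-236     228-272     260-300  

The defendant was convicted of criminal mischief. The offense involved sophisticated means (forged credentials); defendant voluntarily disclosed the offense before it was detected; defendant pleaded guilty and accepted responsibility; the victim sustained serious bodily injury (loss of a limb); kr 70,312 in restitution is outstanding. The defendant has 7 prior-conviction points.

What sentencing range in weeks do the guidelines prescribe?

84-124 weeks

Base offense level for criminal mischief: 13.
§1 applies: 13 − 3 = 10.
§2 applies (level before this adjustment is 10 < 16, so +3): 10 + 3 = 13.
§3 applies (level before this adjustment is 13 ≥ 12, so +2): 13 + 2 = 15.
§4 applies: 15 + 2 = 17.
§5 applies: 17 − 1 = 16.
Final offense level: 16.
Criminal history: 7 prior points → Category B (5-9).
Level 16 falls in the 15-19 band.
Grid: Level 15-19 × Category B = 84-124 weeks.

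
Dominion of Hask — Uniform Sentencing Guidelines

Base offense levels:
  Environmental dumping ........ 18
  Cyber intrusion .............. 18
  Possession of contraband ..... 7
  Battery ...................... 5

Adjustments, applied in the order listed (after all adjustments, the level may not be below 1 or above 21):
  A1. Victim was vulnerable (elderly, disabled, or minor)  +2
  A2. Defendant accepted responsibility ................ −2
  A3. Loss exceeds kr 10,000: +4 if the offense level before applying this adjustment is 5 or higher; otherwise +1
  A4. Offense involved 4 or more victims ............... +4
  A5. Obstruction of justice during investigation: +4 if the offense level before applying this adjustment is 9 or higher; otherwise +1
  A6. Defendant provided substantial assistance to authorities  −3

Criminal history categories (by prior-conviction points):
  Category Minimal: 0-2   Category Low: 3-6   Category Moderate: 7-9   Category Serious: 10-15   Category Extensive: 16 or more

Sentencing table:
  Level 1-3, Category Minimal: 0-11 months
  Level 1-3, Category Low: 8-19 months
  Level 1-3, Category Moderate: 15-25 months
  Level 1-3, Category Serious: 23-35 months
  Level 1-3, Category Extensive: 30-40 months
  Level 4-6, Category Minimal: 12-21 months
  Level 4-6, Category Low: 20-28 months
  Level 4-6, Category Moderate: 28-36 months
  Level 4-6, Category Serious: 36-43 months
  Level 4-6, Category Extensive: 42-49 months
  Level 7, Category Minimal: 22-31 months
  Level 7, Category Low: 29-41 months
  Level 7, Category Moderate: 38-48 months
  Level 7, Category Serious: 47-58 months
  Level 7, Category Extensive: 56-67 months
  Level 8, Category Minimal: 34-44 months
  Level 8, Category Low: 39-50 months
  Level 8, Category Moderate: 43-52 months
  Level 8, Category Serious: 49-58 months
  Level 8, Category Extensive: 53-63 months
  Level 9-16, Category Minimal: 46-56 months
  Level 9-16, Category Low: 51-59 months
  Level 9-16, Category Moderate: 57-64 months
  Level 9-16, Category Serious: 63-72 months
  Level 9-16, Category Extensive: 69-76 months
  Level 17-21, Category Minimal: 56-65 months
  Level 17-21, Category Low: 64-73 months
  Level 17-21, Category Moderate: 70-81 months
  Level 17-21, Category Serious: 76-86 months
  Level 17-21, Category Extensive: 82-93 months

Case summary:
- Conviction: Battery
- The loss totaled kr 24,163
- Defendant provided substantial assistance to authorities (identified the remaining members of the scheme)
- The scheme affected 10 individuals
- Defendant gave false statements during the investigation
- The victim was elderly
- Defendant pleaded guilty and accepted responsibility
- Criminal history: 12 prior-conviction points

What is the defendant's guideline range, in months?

Base offense level for battery: 5.
A1 applies: 5 + 2 = 7.
A2 applies: 7 − 2 = 5.
A3 applies (level before this adjustment is 5 ≥ 5, so +4): 5 + 4 = 9.
A4 applies: 9 + 4 = 13.
A5 applies (level before this adjustment is 13 ≥ 9, so +4): 13 + 4 = 17.
A6 applies: 17 − 3 = 14.
Final offense level: 14.
Criminal history: 12 prior points → Category Serious (10-15).
Level 14 falls in the 9-16 band.
Grid: Level 9-16 × Category Serious = 63-72 months.

63-72 months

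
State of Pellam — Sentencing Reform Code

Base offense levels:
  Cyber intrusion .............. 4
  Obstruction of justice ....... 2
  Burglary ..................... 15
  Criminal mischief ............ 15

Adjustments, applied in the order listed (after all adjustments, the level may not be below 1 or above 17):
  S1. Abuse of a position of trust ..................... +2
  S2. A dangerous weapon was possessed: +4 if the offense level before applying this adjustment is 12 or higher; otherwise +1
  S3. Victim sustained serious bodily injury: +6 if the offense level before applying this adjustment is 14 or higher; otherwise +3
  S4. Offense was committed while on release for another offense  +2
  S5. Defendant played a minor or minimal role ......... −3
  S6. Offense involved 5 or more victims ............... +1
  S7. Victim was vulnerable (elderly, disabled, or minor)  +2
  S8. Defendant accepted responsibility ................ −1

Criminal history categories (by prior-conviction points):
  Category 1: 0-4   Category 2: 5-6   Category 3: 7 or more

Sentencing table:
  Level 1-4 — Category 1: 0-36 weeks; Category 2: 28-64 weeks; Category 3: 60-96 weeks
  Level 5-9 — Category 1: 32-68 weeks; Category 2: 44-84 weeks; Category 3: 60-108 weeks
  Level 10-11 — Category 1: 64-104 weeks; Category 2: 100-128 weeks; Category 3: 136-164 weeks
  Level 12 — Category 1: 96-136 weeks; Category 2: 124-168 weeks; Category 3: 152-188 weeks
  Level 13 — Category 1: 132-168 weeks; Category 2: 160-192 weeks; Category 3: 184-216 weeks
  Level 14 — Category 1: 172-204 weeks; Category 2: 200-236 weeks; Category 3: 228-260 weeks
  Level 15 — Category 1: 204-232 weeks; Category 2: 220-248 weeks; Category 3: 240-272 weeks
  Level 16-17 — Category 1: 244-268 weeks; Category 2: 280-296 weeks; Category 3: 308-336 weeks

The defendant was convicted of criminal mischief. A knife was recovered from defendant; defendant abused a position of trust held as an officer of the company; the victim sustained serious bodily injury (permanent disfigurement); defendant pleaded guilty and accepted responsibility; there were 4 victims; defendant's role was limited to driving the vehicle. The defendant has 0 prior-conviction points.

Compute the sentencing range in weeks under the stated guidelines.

Base offense level for criminal mischief: 15.
S1 applies: 15 + 2 = 17.
S2 applies (level before this adjustment is 17 ≥ 12, so +4): 17 + 4 = 21.
S3 applies (level before this adjustment is 21 ≥ 14, so +6): 21 + 6 = 27.
S5 applies: 27 − 3 = 24.
S7 does not apply.
S8 applies: 24 − 1 = 23.
Level 23 exceeds the maximum of 17; capped at 17.
Final offense level: 17.
Criminal history: 0 prior points → Category 1 (0-4).
Level 17 falls in the 16-17 band.
Grid: Level 16-17 × Category 1 = 244-268 weeks.

244-268 weeks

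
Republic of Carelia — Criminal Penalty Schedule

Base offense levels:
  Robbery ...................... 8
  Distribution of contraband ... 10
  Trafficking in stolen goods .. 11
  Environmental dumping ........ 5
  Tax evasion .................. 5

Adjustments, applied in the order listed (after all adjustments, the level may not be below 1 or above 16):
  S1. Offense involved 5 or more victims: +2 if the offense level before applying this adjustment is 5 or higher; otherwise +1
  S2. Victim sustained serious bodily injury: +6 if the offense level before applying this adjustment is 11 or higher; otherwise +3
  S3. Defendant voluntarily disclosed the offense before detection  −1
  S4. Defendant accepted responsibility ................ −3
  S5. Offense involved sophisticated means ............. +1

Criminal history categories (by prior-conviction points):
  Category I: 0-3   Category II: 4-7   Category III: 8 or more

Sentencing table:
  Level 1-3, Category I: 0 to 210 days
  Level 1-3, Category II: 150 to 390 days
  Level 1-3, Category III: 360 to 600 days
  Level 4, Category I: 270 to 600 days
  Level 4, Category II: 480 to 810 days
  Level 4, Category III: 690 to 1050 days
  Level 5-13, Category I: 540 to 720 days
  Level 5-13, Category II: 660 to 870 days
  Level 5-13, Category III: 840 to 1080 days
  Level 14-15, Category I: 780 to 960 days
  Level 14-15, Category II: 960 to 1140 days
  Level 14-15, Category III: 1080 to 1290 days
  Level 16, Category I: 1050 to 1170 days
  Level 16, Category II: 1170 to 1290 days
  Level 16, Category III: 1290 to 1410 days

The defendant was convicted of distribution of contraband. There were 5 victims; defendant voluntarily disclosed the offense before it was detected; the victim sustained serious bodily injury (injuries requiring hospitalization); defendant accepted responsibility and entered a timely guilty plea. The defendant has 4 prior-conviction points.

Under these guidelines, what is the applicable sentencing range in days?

960-1140 days

Base offense level for distribution of contraband: 10.
S1 applies (level before this adjustment is 10 ≥ 5, so +2): 10 + 2 = 12.
S2 applies (level before this adjustment is 12 ≥ 11, so +6): 12 + 6 = 18.
S3 applies: 18 − 1 = 17.
S4 applies: 17 − 3 = 14.
S5 does not apply.
Final offense level: 14.
Criminal history: 4 prior points → Category II (4-7).
Level 14 falls in the 14-15 band.
Grid: Level 14-15 × Category II = 960-1140 days.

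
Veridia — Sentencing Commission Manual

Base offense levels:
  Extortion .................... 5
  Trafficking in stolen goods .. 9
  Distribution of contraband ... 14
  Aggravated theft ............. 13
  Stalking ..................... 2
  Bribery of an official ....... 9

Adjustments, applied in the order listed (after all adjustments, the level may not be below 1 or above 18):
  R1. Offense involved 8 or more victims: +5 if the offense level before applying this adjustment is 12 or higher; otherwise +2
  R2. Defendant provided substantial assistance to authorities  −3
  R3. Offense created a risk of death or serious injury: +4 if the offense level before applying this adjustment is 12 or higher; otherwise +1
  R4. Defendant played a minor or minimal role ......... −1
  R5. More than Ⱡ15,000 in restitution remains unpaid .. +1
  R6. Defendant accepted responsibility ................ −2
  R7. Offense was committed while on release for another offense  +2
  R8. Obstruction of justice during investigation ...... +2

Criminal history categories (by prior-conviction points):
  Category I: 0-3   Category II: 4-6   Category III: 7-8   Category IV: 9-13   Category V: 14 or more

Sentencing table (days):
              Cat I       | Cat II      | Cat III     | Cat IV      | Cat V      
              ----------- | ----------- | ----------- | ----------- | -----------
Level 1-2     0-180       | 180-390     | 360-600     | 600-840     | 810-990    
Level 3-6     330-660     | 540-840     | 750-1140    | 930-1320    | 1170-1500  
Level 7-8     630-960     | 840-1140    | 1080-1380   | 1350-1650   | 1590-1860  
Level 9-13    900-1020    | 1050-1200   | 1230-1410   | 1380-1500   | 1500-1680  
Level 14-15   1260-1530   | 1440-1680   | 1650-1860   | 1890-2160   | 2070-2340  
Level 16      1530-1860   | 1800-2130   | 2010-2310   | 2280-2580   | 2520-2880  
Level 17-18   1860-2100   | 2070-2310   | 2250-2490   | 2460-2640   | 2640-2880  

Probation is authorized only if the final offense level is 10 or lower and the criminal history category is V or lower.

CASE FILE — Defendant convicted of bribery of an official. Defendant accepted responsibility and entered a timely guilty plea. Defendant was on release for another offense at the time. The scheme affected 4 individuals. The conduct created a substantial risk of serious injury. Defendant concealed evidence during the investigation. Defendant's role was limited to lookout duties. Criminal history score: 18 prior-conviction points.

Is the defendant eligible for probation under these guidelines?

No

Base offense level for bribery of an official: 9.
R2 does not apply.
R3 applies (level before this adjustment is 9 < 12, so +1): 9 + 1 = 10.
R4 applies: 10 − 1 = 9.
R5 does not apply.
R6 applies: 9 − 2 = 7.
R7 applies: 7 + 2 = 9.
R8 applies: 9 + 2 = 11.
Final offense level: 11.
Criminal history: 18 prior points → Category V (14+).
Level 11 falls in the 9-13 band.
Grid: Level 9-13 × Category V = 1500-1680 days.
Probation check: level 11 > 10 and category V ≤ V → not eligible.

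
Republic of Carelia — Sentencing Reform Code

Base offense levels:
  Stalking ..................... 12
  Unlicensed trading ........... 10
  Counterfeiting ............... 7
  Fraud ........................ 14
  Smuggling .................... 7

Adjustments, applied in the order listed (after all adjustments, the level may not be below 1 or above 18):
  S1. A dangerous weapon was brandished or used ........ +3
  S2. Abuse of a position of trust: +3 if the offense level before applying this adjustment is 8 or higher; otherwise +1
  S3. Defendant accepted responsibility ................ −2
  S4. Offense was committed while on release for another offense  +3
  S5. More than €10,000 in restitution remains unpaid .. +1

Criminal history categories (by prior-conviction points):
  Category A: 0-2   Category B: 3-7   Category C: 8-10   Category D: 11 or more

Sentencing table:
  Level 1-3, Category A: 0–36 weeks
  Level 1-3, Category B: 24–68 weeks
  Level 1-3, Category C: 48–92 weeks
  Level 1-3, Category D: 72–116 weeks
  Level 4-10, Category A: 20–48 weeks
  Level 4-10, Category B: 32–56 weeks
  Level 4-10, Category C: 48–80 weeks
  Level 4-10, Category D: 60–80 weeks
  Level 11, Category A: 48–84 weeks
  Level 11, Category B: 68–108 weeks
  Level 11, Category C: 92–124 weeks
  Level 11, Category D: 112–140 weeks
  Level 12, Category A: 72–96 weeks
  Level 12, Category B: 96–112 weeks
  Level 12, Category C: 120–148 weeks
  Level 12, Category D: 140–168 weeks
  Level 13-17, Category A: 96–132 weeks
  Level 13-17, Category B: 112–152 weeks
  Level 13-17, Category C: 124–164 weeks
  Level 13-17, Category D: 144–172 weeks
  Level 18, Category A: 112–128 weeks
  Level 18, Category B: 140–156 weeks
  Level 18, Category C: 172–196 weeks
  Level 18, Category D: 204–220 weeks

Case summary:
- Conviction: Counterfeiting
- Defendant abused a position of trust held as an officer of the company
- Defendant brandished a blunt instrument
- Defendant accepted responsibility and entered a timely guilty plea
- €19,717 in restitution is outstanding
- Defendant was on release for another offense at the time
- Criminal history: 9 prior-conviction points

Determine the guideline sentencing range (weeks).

124-164 weeks

Base offense level for counterfeiting: 7.
S1 applies: 7 + 3 = 10.
S2 applies (level before this adjustment is 10 ≥ 8, so +3): 10 + 3 = 13.
S3 applies: 13 − 2 = 11.
S4 applies: 11 + 3 = 14.
S5 applies: 14 + 1 = 15.
Final offense level: 15.
Criminal history: 9 prior points → Category C (8-10).
Level 15 falls in the 13-17 band.
Grid: Level 13-17 × Category C = 124-164 weeks.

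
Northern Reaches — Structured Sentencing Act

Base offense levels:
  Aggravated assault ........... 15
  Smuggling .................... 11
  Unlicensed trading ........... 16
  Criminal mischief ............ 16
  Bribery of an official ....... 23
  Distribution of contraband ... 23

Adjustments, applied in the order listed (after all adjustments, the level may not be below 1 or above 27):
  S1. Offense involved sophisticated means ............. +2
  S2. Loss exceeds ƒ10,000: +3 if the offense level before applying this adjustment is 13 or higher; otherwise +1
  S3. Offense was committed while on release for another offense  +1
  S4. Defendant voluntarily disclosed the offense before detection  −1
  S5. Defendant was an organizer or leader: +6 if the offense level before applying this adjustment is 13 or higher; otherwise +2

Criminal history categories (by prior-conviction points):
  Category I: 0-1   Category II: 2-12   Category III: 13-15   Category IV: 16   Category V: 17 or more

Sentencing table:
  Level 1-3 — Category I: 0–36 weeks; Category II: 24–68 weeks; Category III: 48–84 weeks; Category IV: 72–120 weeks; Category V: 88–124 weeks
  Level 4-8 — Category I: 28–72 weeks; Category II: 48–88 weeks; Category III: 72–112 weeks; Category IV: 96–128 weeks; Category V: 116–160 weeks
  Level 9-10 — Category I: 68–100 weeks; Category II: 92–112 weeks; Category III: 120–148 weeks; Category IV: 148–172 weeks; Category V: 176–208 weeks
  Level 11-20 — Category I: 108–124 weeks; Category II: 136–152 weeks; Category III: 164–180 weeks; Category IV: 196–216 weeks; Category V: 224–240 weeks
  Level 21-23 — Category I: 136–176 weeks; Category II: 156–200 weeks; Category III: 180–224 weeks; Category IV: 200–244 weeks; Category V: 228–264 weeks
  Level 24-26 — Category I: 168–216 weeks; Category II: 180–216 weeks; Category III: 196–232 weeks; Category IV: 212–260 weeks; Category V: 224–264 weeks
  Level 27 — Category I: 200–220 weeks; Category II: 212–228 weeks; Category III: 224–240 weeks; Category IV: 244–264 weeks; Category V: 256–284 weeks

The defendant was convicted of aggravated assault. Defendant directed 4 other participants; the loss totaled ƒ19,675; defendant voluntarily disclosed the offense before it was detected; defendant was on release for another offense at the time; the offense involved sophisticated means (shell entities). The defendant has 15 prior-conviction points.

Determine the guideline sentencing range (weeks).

196-232 weeks

Base offense level for aggravated assault: 15.
S1 applies: 15 + 2 = 17.
S2 applies (level before this adjustment is 17 ≥ 13, so +3): 17 + 3 = 20.
S3 applies: 20 + 1 = 21.
S4 applies: 21 − 1 = 20.
S5 applies (level before this adjustment is 20 ≥ 13, so +6): 20 + 6 = 26.
Final offense level: 26.
Criminal history: 15 prior points → Category III (13-15).
Level 26 falls in the 24-26 band.
Grid: Level 24-26 × Category III = 196-232 weeks.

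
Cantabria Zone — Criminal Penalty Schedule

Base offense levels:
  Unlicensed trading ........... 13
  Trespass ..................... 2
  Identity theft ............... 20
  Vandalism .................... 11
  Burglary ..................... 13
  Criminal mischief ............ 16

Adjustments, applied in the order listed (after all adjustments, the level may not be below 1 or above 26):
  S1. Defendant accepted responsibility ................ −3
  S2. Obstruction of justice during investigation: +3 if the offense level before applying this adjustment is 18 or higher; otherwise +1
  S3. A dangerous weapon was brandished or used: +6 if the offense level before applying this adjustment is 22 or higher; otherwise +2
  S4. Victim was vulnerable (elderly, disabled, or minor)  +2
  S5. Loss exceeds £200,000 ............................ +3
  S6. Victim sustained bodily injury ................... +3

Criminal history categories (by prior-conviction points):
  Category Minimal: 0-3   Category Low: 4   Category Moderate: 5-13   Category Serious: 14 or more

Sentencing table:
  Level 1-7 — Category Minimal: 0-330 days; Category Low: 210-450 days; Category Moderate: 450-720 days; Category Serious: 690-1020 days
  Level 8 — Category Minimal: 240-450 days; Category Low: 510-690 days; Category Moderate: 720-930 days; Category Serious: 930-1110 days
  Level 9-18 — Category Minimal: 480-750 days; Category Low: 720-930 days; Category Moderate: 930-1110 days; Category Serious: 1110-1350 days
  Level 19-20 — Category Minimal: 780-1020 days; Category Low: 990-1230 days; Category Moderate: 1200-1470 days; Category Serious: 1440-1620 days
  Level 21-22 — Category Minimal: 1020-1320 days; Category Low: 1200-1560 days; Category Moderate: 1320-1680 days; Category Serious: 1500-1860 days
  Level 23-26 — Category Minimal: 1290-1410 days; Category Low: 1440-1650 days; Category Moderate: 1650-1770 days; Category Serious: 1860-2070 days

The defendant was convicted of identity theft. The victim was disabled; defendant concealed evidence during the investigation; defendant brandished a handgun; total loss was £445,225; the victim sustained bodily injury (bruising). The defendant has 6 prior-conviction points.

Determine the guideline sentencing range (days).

Base offense level for identity theft: 20.
S2 applies (level before this adjustment is 20 ≥ 18, so +3): 20 + 3 = 23.
S3 applies (level before this adjustment is 23 ≥ 22, so +6): 23 + 6 = 29.
S4 applies: 29 + 2 = 31.
S5 applies: 31 + 3 = 34.
S6 applies: 34 + 3 = 37.
Level 37 exceeds the maximum of 26; capped at 26.
Final offense level: 26.
Criminal history: 6 prior points → Category Moderate (5-13).
Level 26 falls in the 23-26 band.
Grid: Level 23-26 × Category Moderate = 1650-1770 days.

1650-1770 days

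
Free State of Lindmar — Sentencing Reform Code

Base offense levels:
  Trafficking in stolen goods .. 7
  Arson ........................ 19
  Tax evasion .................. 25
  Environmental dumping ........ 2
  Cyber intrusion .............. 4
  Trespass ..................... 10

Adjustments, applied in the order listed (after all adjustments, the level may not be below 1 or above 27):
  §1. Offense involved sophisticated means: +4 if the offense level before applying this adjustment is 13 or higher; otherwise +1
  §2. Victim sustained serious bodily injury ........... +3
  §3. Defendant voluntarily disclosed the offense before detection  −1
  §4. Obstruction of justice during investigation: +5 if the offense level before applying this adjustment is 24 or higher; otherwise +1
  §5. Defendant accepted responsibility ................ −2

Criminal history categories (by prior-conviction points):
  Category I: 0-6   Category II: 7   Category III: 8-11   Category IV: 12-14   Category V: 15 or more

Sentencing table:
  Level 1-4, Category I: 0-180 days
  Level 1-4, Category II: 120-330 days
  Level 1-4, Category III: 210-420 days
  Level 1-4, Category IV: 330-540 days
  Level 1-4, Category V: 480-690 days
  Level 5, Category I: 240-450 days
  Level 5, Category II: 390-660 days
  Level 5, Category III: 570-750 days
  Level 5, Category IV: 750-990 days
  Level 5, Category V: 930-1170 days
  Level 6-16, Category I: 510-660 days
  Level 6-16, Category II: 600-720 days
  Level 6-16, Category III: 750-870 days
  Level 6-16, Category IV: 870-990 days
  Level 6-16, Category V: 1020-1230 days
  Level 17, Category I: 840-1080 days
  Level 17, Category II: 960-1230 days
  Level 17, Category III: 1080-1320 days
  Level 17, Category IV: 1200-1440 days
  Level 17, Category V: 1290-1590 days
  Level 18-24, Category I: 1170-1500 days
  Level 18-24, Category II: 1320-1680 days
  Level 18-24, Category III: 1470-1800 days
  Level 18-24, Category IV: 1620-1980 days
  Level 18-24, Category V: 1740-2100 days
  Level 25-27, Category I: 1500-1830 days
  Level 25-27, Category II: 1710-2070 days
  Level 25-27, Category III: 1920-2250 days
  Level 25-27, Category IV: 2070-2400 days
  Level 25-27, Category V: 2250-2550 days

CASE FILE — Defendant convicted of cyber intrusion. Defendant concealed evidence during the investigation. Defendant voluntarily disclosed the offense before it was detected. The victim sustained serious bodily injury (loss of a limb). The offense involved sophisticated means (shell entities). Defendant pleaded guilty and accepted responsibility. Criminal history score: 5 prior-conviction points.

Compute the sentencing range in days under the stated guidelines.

Base offense level for cyber intrusion: 4.
§1 applies (level before this adjustment is 4 < 13, so +1): 4 + 1 = 5.
§2 applies: 5 + 3 = 8.
§3 applies: 8 − 1 = 7.
§4 applies (level before this adjustment is 7 < 24, so +1): 7 + 1 = 8.
§5 applies: 8 − 2 = 6.
Final offense level: 6.
Criminal history: 5 prior points → Category I (0-6).
Level 6 falls in the 6-16 band.
Grid: Level 6-16 × Category I = 510-660 days.

510-660 days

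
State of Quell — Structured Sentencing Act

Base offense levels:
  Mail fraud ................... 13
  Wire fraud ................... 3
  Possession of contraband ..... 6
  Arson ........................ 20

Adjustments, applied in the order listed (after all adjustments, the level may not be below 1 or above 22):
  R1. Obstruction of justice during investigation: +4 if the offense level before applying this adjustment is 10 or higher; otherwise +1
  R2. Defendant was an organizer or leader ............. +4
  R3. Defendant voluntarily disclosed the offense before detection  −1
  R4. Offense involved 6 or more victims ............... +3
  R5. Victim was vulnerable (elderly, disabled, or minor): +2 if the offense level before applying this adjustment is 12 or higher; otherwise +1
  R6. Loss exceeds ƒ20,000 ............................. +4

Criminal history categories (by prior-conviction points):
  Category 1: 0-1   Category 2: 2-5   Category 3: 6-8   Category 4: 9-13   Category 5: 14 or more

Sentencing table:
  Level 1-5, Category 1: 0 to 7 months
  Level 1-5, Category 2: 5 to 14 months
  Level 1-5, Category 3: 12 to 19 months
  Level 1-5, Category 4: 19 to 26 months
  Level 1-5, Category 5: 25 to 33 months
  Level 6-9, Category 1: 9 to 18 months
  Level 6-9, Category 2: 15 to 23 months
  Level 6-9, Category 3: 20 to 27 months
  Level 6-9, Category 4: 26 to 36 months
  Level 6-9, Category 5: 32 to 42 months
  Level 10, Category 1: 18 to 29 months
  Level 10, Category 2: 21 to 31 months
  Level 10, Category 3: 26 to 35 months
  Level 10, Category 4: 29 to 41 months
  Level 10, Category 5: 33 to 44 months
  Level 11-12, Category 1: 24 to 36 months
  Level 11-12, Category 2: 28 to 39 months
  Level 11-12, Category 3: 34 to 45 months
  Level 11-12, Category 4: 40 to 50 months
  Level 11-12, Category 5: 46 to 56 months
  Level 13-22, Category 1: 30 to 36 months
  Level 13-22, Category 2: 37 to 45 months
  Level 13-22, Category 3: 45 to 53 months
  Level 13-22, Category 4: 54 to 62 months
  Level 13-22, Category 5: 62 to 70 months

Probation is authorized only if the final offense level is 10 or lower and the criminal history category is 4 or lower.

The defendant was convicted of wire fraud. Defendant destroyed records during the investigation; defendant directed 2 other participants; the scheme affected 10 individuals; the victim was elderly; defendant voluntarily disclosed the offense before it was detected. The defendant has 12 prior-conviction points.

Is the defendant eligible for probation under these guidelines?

No

Base offense level for wire fraud: 3.
R1 applies (level before this adjustment is 3 < 10, so +1): 3 + 1 = 4.
R2 applies: 4 + 4 = 8.
R3 applies: 8 − 1 = 7.
R4 applies: 7 + 3 = 10.
R5 applies (level before this adjustment is 10 < 12, so +1): 10 + 1 = 11.
R6 does not apply.
Final offense level: 11.
Criminal history: 12 prior points → Category 4 (9-13).
Level 11 falls in the 11-12 band.
Grid: Level 11-12 × Category 4 = 40-50 months.
Probation check: level 11 > 10 and category 4 ≤ 4 → not eligible.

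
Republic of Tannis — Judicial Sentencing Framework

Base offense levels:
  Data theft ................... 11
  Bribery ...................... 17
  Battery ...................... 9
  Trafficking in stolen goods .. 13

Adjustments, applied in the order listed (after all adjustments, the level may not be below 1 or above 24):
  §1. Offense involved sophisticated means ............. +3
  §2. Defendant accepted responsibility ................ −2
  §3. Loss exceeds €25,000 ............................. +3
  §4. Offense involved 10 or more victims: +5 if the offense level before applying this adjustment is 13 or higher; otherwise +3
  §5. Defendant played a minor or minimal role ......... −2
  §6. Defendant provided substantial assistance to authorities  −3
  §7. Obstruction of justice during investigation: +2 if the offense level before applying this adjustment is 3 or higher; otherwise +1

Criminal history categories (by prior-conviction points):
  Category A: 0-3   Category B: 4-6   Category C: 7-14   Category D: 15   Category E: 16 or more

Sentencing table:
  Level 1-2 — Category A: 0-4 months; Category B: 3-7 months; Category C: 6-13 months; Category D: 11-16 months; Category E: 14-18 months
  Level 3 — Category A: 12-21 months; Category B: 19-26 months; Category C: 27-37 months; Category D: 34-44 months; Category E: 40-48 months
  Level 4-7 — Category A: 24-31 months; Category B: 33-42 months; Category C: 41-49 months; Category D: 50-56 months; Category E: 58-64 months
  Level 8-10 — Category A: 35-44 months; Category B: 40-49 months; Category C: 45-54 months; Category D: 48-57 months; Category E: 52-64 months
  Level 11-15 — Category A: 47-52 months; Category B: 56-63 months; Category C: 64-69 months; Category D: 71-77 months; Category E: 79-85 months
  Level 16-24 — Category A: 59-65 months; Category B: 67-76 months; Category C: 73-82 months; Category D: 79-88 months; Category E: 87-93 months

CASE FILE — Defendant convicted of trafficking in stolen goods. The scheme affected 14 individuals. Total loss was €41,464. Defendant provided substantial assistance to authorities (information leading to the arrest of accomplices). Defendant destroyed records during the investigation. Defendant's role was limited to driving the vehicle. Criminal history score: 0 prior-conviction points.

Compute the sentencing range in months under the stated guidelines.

59-65 months

Base offense level for trafficking in stolen goods: 13.
§1 does not apply.
§2 does not apply.
§3 applies: 13 + 3 = 16.
§4 applies (level before this adjustment is 16 ≥ 13, so +5): 16 + 5 = 21.
§5 applies: 21 − 2 = 19.
§6 applies: 19 − 3 = 16.
§7 applies (level before this adjustment is 16 ≥ 3, so +2): 16 + 2 = 18.
Final offense level: 18.
Criminal history: 0 prior points → Category A (0-3).
Level 18 falls in the 16-24 band.
Grid: Level 16-24 × Category A = 59-65 months.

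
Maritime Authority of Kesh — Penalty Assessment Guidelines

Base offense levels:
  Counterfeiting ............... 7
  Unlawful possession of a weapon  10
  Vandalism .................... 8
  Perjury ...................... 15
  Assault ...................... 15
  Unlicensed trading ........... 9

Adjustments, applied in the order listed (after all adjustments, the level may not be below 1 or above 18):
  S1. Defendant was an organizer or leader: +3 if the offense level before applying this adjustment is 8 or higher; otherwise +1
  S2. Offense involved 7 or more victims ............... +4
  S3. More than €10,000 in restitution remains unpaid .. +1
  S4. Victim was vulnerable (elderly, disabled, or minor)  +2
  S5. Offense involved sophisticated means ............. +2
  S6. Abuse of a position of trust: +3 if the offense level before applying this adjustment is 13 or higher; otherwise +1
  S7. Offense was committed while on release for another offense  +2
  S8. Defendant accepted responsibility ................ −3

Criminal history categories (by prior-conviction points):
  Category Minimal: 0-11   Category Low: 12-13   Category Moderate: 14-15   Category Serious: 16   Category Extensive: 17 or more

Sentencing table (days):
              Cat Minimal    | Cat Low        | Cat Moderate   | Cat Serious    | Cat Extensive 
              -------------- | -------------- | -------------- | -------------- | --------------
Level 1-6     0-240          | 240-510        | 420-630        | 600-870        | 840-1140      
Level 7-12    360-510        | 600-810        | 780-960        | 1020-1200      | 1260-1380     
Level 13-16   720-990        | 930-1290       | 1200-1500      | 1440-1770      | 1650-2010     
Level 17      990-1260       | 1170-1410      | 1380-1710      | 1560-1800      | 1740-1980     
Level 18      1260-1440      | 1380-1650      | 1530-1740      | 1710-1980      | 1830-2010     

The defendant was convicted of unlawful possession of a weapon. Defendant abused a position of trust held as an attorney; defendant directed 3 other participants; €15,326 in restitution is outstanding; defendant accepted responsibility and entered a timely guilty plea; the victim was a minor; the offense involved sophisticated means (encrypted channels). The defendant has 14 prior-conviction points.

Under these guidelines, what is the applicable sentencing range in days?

Base offense level for unlawful possession of a weapon: 10.
S1 applies (level before this adjustment is 10 ≥ 8, so +3): 10 + 3 = 13.
S2 does not apply.
S3 applies: 13 + 1 = 14.
S4 applies: 14 + 2 = 16.
S5 applies: 16 + 2 = 18.
S6 applies (level before this adjustment is 18 ≥ 13, so +3): 18 + 3 = 21.
S8 applies: 21 − 3 = 18.
Final offense level: 18.
Criminal history: 14 prior points → Category Moderate (14-15).
Level 18 falls in the 18 band.
Grid: Level 18 × Category Moderate = 1530-1740 days.

1530-1740 days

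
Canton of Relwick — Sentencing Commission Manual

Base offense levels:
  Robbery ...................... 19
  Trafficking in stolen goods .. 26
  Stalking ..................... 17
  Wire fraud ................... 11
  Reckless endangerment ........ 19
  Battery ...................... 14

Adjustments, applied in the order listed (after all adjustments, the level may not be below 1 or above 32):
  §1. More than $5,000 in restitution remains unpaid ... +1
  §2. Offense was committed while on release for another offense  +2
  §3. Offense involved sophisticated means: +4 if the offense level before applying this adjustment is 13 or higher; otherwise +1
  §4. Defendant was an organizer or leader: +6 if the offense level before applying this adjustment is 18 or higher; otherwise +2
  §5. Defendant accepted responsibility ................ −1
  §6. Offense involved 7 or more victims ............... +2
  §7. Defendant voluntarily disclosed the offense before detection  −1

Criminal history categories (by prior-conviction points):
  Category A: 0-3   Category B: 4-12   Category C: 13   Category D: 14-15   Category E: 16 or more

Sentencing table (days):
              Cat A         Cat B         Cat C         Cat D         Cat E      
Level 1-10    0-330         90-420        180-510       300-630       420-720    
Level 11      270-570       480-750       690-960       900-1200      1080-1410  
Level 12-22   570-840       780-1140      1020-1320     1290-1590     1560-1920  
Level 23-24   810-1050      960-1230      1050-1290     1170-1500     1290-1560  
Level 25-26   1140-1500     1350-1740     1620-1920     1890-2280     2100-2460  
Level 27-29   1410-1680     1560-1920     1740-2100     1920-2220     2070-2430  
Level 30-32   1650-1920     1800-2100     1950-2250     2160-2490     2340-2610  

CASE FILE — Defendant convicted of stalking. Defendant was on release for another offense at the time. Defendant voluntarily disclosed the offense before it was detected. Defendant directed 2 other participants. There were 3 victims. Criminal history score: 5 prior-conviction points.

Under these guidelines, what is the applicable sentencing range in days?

Base offense level for stalking: 17.
§1 does not apply.
§2 applies: 17 + 2 = 19.
§4 applies (level before this adjustment is 19 ≥ 18, so +6): 19 + 6 = 25.
§7 applies: 25 − 1 = 24.
Final offense level: 24.
Criminal history: 5 prior points → Category B (4-12).
Level 24 falls in the 23-24 band.
Grid: Level 23-24 × Category B = 960-1230 days.

960-1230 days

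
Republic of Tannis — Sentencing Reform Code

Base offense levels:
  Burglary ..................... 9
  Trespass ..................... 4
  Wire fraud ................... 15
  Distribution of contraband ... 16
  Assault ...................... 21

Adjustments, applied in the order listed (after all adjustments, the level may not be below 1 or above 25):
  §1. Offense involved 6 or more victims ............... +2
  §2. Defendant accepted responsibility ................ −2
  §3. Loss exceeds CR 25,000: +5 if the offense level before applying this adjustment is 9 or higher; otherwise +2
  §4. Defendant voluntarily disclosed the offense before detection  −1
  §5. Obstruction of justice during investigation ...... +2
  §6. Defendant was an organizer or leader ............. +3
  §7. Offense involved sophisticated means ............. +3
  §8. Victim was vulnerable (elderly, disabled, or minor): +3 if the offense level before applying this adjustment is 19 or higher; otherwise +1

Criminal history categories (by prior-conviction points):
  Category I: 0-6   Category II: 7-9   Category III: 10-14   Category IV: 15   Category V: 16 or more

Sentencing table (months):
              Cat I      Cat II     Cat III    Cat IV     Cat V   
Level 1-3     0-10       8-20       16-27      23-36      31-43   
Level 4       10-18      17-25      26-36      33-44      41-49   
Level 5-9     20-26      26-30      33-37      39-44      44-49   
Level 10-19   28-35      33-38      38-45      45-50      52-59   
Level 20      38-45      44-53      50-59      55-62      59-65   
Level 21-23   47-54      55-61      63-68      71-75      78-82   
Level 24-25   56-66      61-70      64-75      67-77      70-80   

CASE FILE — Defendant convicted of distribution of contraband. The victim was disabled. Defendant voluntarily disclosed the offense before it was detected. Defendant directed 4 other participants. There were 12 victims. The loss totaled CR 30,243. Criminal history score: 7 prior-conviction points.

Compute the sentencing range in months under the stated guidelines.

61-70 months

Base offense level for distribution of contraband: 16.
§1 applies: 16 + 2 = 18.
§2 does not apply.
§3 applies (level before this adjustment is 18 ≥ 9, so +5): 18 + 5 = 23.
§4 applies: 23 − 1 = 22.
§6 applies: 22 + 3 = 25.
§8 applies (level before this adjustment is 25 ≥ 19, so +3): 25 + 3 = 28.
Level 28 exceeds the maximum of 25; capped at 25.
Final offense level: 25.
Criminal history: 7 prior points → Category II (7-9).
Level 25 falls in the 24-25 band.
Grid: Level 24-25 × Category II = 61-70 months.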